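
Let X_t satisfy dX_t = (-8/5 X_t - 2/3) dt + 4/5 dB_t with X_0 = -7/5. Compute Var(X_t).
Var(X_t) = 1/5 - exp(-16*t/5)/5

The variance V(t) = Var(X_t) satisfies V'(t) = 2 a V(t) + c^2 with V(0) = 0 (drift coefficient is linear in X, diffusion is constant). With a = -8/5, c = 4/5, the solution is
  V(t) = (c^2 / (2 a)) * (exp(2 a t) - 1)
       = ((4/5)^2 / (2*(-8/5))) * (exp((-16/5) t) - 1)
       = 1/5 - exp(-16*t/5)/5.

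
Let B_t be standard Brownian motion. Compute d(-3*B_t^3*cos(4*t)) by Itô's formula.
d(-3*B_t^3*cos(4*t)) = (12*B_t^3*sin(4*t) - 9*B_t*cos(4*t)) dt + (-9*B_t^2*cos(4*t)) dB_t

Itô's formula for f(t, x): d f(t, B_t) = (f_t + (1/2) f_xx) dt + f_x dB_t. Compute partials of f(t, x) = -3*x^3*cos(4*t):
  f_t(t,x)  = 12*x^3*sin(4*t)
  f_x(t,x)  = -9*x^2*cos(4*t)
  f_xx(t,x) = -18*x*cos(4*t)
Assemble drift = f_t + (1/2) f_xx = 12*x^3*sin(4*t) - 9*x*cos(4*t) and diffusion = f_x = -9*x^2*cos(4*t). Substituting x = B_t:
  d(-3*B_t^3*cos(4*t)) = (12*B_t^3*sin(4*t) - 9*B_t*cos(4*t)) dt + (-9*B_t^2*cos(4*t)) dB_t.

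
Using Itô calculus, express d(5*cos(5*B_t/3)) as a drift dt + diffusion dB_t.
d(5*cos(5*B_t/3)) = (-125*cos(5*B_t/3)/18) dt + (-25*sin(5*B_t/3)/3) dB_t

Itô's formula for f(B_t) gives d f(B_t) = f'(B_t) dB_t + (1/2) f''(B_t) dt. Compute derivatives of f(x) = 5*cos(5*x/3):
  f'(x)  = -25*sin(5*x/3)/3
  f''(x) = -125*cos(5*x/3)/9
Substitute x = B_t and multiply the f'' term by 1/2:
  drift     = (1/2) * (-125*cos(5*x/3)/9) evaluated at B_t = -125*cos(5*B_t/3)/18
  diffusion = (-25*sin(5*x/3)/3) evaluated at B_t = -25*sin(5*B_t/3)/3
Therefore d(5*cos(5*B_t/3)) = (-125*cos(5*B_t/3)/18) dt + (-25*sin(5*B_t/3)/3) dB_t.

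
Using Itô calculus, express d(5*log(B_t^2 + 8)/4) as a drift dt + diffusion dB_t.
d(5*log(B_t^2 + 8)/4) = (5*(8 - B_t^2)/(4*(B_t^2 + 8)^2)) dt + (5*B_t/(2*(B_t^2 + 8))) dB_t

Itô's formula for f(B_t) gives d f(B_t) = f'(B_t) dB_t + (1/2) f''(B_t) dt. Compute derivatives of f(x) = 5*log(x^2 + 8)/4:
  f'(x)  = 5*x/(2*(x^2 + 8))
  f''(x) = 5*(8 - x^2)/(2*(x^2 + 8)^2)
Substitute x = B_t and multiply the f'' term by 1/2:
  drift     = (1/2) * (5*(8 - x^2)/(2*(x^2 + 8)^2)) evaluated at B_t = 5*(8 - B_t^2)/(4*(B_t^2 + 8)^2)
  diffusion = (5*x/(2*(x^2 + 8))) evaluated at B_t = 5*B_t/(2*(B_t^2 + 8))
Therefore d(5*log(B_t^2 + 8)/4) = (5*(8 - B_t^2)/(4*(B_t^2 + 8)^2)) dt + (5*B_t/(2*(B_t^2 + 8))) dB_t.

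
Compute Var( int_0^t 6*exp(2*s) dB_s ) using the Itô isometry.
Var = 9*exp(4*t) - 9

The Itô integral of a deterministic integrand f(s) has mean 0 because each increment f(s) * (B_{s+ds} - B_s) has mean 0. By the Itô isometry:
  Var( int_0^t f(s) dB_s ) = E[ (int_0^t f(s) dB_s)^2 ] = int_0^t f(s)^2 ds.
Here f(s) = 6*exp(2*s), so f(s)^2 = 36*exp(4*s). Integrate:
  int_0^t (36*exp(4*s)) ds = 9*exp(4*t) - 9.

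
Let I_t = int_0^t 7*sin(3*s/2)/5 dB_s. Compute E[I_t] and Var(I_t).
E[I_t] = 0; Var(I_t) = 49*t/50 - 49*sin(3*t)/150

The Itô integral of a deterministic integrand f(s) has mean 0 because each increment f(s) * (B_{s+ds} - B_s) has mean 0. By the Itô isometry:
  Var( int_0^t f(s) dB_s ) = E[ (int_0^t f(s) dB_s)^2 ] = int_0^t f(s)^2 ds.
Here f(s) = 7*sin(3*s/2)/5, so f(s)^2 = 49*sin(3*s/2)^2/25. Integrate:
  int_0^t (49*sin(3*s/2)^2/25) ds = 49*t/50 - 49*sin(3*t)/150.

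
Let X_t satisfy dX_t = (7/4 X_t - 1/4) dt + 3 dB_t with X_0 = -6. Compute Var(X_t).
Var(X_t) = 18*exp(7*t/2)/7 - 18/7

The variance V(t) = Var(X_t) satisfies V'(t) = 2 a V(t) + c^2 with V(0) = 0 (drift coefficient is linear in X, diffusion is constant). With a = 7/4, c = 3, the solution is
  V(t) = (c^2 / (2 a)) * (exp(2 a t) - 1)
       = (3^2 / (2*(7/4))) * (exp((7/2) t) - 1)
       = 18*exp(7*t/2)/7 - 18/7.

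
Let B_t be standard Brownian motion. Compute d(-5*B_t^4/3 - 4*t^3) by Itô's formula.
d(-5*B_t^4/3 - 4*t^3) = (-10*B_t^2 - 12*t^2) dt + (-20*B_t^3/3) dB_t

Itô's formula for f(t, x): d f(t, B_t) = (f_t + (1/2) f_xx) dt + f_x dB_t. Compute partials of f(t, x) = -4*t^3 - 5*x^4/3:
  f_t(t,x)  = -12*t^2
  f_x(t,x)  = -20*x^3/3
  f_xx(t,x) = -20*x^2
Assemble drift = f_t + (1/2) f_xx = -12*t^2 - 10*x^2 and diffusion = f_x = -20*x^3/3. Substituting x = B_t:
  d(-5*B_t^4/3 - 4*t^3) = (-10*B_t^2 - 12*t^2) dt + (-20*B_t^3/3) dB_t.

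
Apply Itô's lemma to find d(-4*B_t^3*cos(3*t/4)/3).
d(-4*B_t^3*cos(3*t/4)/3) = (B_t*(B_t^2*sin(3*t/4) - 4*cos(3*t/4))) dt + (-4*B_t^2*cos(3*t/4)) dB_t

Itô's formula for f(t, x): d f(t, B_t) = (f_t + (1/2) f_xx) dt + f_x dB_t. Compute partials of f(t, x) = -4*x^3*cos(3*t/4)/3:
  f_t(t,x)  = x^3*sin(3*t/4)
  f_x(t,x)  = -4*x^2*cos(3*t/4)
  f_xx(t,x) = -8*x*cos(3*t/4)
Assemble drift = f_t + (1/2) f_xx = x*(x^2*sin(3*t/4) - 4*cos(3*t/4)) and diffusion = f_x = -4*x^2*cos(3*t/4). Substituting x = B_t:
  d(-4*B_t^3*cos(3*t/4)/3) = (B_t*(B_t^2*sin(3*t/4) - 4*cos(3*t/4))) dt + (-4*B_t^2*cos(3*t/4)) dB_t.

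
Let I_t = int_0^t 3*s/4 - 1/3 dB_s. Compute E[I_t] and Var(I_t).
E[I_t] = 0; Var(I_t) = t*(27*t^2 - 36*t + 16)/144

The Itô integral of a deterministic integrand f(s) has mean 0 because each increment f(s) * (B_{s+ds} - B_s) has mean 0. By the Itô isometry:
  Var( int_0^t f(s) dB_s ) = E[ (int_0^t f(s) dB_s)^2 ] = int_0^t f(s)^2 ds.
Here f(s) = 3*s/4 - 1/3, so f(s)^2 = (9*s - 4)^2/144. Integrate:
  int_0^t ((9*s - 4)^2/144) ds = t*(27*t^2 - 36*t + 16)/144.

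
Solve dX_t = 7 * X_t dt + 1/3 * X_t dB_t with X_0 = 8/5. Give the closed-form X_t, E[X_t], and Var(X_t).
X_t = 8/5 * exp((125/18) t + (1/3) B_t); E[X_t] = 8*exp(7*t)/5; Var(X_t) = 64*(exp(t/9) - 1)*exp(14*t)/25

For GBM dX = mu X dt + sigma X dB with X_0 = x_0, apply Itô to Y = log X: dY = (mu - sigma^2/2) dt + sigma dB, so Y_t = log(x_0) + (mu - sigma^2/2) t + sigma B_t and hence X_t = x_0 * exp((mu - sigma^2/2) t + sigma B_t).
With mu = 7, sigma = 1/3, x_0 = 8/5, this gives:
  X_t = 8/5 * exp((125/18) * t + (1/3) * B_t).
Since sigma*B_t ~ Normal(0, sigma^2 t), E[exp(sigma*B_t)] = exp(sigma^2 t / 2); so E[X_t] = x_0 * exp((mu - sigma^2/2) t) * exp(sigma^2 t / 2) = x_0 * exp(mu t) = 8*exp(7*t)/5.
Var(X_t) = E[X_t^2] - (E[X_t])^2 = x_0^2 * exp(2 mu t) * (exp(sigma^2 t) - 1) = 64*(exp(t/9) - 1)*exp(14*t)/25.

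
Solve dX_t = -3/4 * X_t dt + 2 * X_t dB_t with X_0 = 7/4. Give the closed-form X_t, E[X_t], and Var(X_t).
X_t = 7/4 * exp((-11/4) t + (2) B_t); E[X_t] = 7*exp(-3*t/4)/4; Var(X_t) = (49*exp(4*t) - 49)*exp(-3*t/2)/16

For GBM dX = mu X dt + sigma X dB with X_0 = x_0, apply Itô to Y = log X: dY = (mu - sigma^2/2) dt + sigma dB, so Y_t = log(x_0) + (mu - sigma^2/2) t + sigma B_t and hence X_t = x_0 * exp((mu - sigma^2/2) t + sigma B_t).
With mu = -3/4, sigma = 2, x_0 = 7/4, this gives:
  X_t = 7/4 * exp((-11/4) * t + (2) * B_t).
Since sigma*B_t ~ Normal(0, sigma^2 t), E[exp(sigma*B_t)] = exp(sigma^2 t / 2); so E[X_t] = x_0 * exp((mu - sigma^2/2) t) * exp(sigma^2 t / 2) = x_0 * exp(mu t) = 7*exp(-3*t/4)/4.
Var(X_t) = E[X_t^2] - (E[X_t])^2 = x_0^2 * exp(2 mu t) * (exp(sigma^2 t) - 1) = (49*exp(4*t) - 49)*exp(-3*t/2)/16.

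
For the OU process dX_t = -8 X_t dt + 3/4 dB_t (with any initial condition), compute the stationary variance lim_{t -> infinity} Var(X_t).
lim Var(X_t) = 9/256

The OU SDE dX = -theta X dt + sigma dB admits the integrating factor exp(theta t): d(exp(theta t) X_t) = sigma exp(theta t) dB_t. Integrating from 0 to t gives X_t = x_0 * exp(-theta t) + sigma * int_0^t exp(-theta (t-s)) dB_s for any initial x_0. The Itô integral has variance (by the Itô isometry) sigma^2 * int_0^t exp(-2 theta (t - s)) ds = sigma^2 * (1 - exp(-2 theta t)) / (2 theta), independent of x_0.
With theta = 8, sigma = 3/4:
  Var(X_t) = (3/4)^2 * (1 - exp(-2*8 t)) / (2 * 8) = 9/256 - 9*exp(-16*t)/256.
As t -> infinity, exp(-2*8 t) -> 0, so the stationary variance is sigma^2 / (2 theta) = 9/256.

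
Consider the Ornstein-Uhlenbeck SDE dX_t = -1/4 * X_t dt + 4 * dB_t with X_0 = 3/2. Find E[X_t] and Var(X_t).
E[X_t] = 3*exp(-t/4)/2; Var(X_t) = 32 - 32*exp(-t/2)

The OU SDE dX = -theta X dt + sigma dB admits the integrating factor exp(theta t): d(exp(theta t) X_t) = sigma exp(theta t) dB_t. Integrating from 0 to t:
  X_t = x_0 * exp(-theta t) + sigma * int_0^t exp(-theta (t-s)) dB_s.
The Itô integral has mean 0 and (by the Itô isometry) variance sigma^2 * int_0^t exp(-2 theta (t - s)) ds = sigma^2 * (1 - exp(-2 theta t)) / (2 theta).
With theta = 1/4, sigma = 4, x_0 = 3/2:
  E[X_t] = 3/2 * exp(-1/4 t) = 3*exp(-t/4)/2
  Var(X_t) = (4)^2 * (1 - exp(-2*1/4 t)) / (2 * 1/4) = 32 - 32*exp(-t/2).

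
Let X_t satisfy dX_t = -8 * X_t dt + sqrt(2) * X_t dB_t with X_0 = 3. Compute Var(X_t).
Var(X_t) = (9*exp(2*t) - 9)*exp(-16*t)

For GBM dX = mu X dt + sigma X dB with X_0 = x_0, apply Itô to Y = log X: dY = (mu - sigma^2/2) dt + sigma dB, so Y_t = log(x_0) + (mu - sigma^2/2) t + sigma B_t and hence X_t = x_0 * exp((mu - sigma^2/2) t + sigma B_t).
With mu = -8, sigma = sqrt(2), x_0 = 3, this gives:
  X_t = 3 * exp((-9) * t + (sqrt(2)) * B_t).
Since sigma*B_t ~ Normal(0, sigma^2 t), E[exp(sigma*B_t)] = exp(sigma^2 t / 2); so E[X_t] = x_0 * exp((mu - sigma^2/2) t) * exp(sigma^2 t / 2) = x_0 * exp(mu t) = 3*exp(-8*t).
Var(X_t) = E[X_t^2] - (E[X_t])^2 = x_0^2 * exp(2 mu t) * (exp(sigma^2 t) - 1) = (9*exp(2*t) - 9)*exp(-16*t).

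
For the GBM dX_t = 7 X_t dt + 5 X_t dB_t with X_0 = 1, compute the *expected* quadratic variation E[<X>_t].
E[<X>_t] = 25*exp(39*t)/39 - 25/39

<X>_t = int_0^t (5 * X_s)^2 ds. Taking expectation inside the integral: E[<X>_t] = 5^2 * int_0^t E[X_s^2] ds. For GBM, E[X_s^2] = x_0^2 * exp((2 mu + sigma^2) s). Integrating:
  E[<X>_t] = 5^2 * 1^2 * (exp((2*7 + 5^2) t) - 1) / (2*7 + 5^2)
           = 5^2 * 1^2 * (exp(39 t) - 1) / 39 = 25*exp(39*t)/39 - 25/39.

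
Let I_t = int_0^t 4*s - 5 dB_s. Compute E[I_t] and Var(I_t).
E[I_t] = 0; Var(I_t) = t*(16*t^2 - 60*t + 75)/3

The Itô integral of a deterministic integrand f(s) has mean 0 because each increment f(s) * (B_{s+ds} - B_s) has mean 0. By the Itô isometry:
  Var( int_0^t f(s) dB_s ) = E[ (int_0^t f(s) dB_s)^2 ] = int_0^t f(s)^2 ds.
Here f(s) = 4*s - 5, so f(s)^2 = (4*s - 5)^2. Integrate:
  int_0^t ((4*s - 5)^2) ds = t*(16*t^2 - 60*t + 75)/3.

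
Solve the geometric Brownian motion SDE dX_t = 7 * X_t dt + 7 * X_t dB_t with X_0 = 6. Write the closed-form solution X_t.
X_t = 6 * exp((-35/2) * t + (7) * B_t)

For GBM dX = mu X dt + sigma X dB with X_0 = x_0, apply Itô to Y = log X: dY = (mu - sigma^2/2) dt + sigma dB, so Y_t = log(x_0) + (mu - sigma^2/2) t + sigma B_t and hence X_t = x_0 * exp((mu - sigma^2/2) t + sigma B_t).
With mu = 7, sigma = 7, x_0 = 6, this gives:
  X_t = 6 * exp((-35/2) * t + (7) * B_t).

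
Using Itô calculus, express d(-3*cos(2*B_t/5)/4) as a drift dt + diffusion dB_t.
d(-3*cos(2*B_t/5)/4) = (3*cos(2*B_t/5)/50) dt + (3*sin(2*B_t/5)/10) dB_t

Itô's formula for f(B_t) gives d f(B_t) = f'(B_t) dB_t + (1/2) f''(B_t) dt. Compute derivatives of f(x) = -3*cos(2*x/5)/4:
  f'(x)  = 3*sin(2*x/5)/10
  f''(x) = 3*cos(2*x/5)/25
Substitute x = B_t and multiply the f'' term by 1/2:
  drift     = (1/2) * (3*cos(2*x/5)/25) evaluated at B_t = 3*cos(2*B_t/5)/50
  diffusion = (3*sin(2*x/5)/10) evaluated at B_t = 3*sin(2*B_t/5)/10
Therefore d(-3*cos(2*B_t/5)/4) = (3*cos(2*B_t/5)/50) dt + (3*sin(2*B_t/5)/10) dB_t.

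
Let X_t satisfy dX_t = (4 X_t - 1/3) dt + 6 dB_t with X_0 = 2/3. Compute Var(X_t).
Var(X_t) = 9*exp(8*t)/2 - 9/2

The variance V(t) = Var(X_t) satisfies V'(t) = 2 a V(t) + c^2 with V(0) = 0 (drift coefficient is linear in X, diffusion is constant). With a = 4, c = 6, the solution is
  V(t) = (c^2 / (2 a)) * (exp(2 a t) - 1)
       = (6^2 / (2*4)) * (exp(8 t) - 1)
       = 9*exp(8*t)/2 - 9/2.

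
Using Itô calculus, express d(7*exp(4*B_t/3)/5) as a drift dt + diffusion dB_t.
d(7*exp(4*B_t/3)/5) = (56*exp(4*B_t/3)/45) dt + (28*exp(4*B_t/3)/15) dB_t

Itô's formula for f(B_t) gives d f(B_t) = f'(B_t) dB_t + (1/2) f''(B_t) dt. Compute derivatives of f(x) = 7*exp(4*x/3)/5:
  f'(x)  = 28*exp(4*x/3)/15
  f''(x) = 112*exp(4*x/3)/45
Substitute x = B_t and multiply the f'' term by 1/2:
  drift     = (1/2) * (112*exp(4*x/3)/45) evaluated at B_t = 56*exp(4*B_t/3)/45
  diffusion = (28*exp(4*x/3)/15) evaluated at B_t = 28*exp(4*B_t/3)/15
Therefore d(7*exp(4*B_t/3)/5) = (56*exp(4*B_t/3)/45) dt + (28*exp(4*B_t/3)/15) dB_t.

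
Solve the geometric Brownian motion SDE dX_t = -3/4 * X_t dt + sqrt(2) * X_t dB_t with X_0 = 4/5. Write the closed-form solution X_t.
X_t = 4/5 * exp((-7/4) * t + (sqrt(2)) * B_t)

For GBM dX = mu X dt + sigma X dB with X_0 = x_0, apply Itô to Y = log X: dY = (mu - sigma^2/2) dt + sigma dB, so Y_t = log(x_0) + (mu - sigma^2/2) t + sigma B_t and hence X_t = x_0 * exp((mu - sigma^2/2) t + sigma B_t).
With mu = -3/4, sigma = sqrt(2), x_0 = 4/5, this gives:
  X_t = 4/5 * exp((-7/4) * t + (sqrt(2)) * B_t).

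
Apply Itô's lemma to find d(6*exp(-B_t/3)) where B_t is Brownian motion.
d(6*exp(-B_t/3)) = (exp(-B_t/3)/3) dt + (-2*exp(-B_t/3)) dB_t

Itô's formula for f(B_t) gives d f(B_t) = f'(B_t) dB_t + (1/2) f''(B_t) dt. Compute derivatives of f(x) = 6*exp(-x/3):
  f'(x)  = -2*exp(-x/3)
  f''(x) = 2*exp(-x/3)/3
Substitute x = B_t and multiply the f'' term by 1/2:
  drift     = (1/2) * (2*exp(-x/3)/3) evaluated at B_t = exp(-B_t/3)/3
  diffusion = (-2*exp(-x/3)) evaluated at B_t = -2*exp(-B_t/3)
Therefore d(6*exp(-B_t/3)) = (exp(-B_t/3)/3) dt + (-2*exp(-B_t/3)) dB_t.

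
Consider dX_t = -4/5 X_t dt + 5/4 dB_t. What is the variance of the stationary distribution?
lim Var(X_t) = 125/128

The OU SDE dX = -theta X dt + sigma dB admits the integrating factor exp(theta t): d(exp(theta t) X_t) = sigma exp(theta t) dB_t. Integrating from 0 to t gives X_t = x_0 * exp(-theta t) + sigma * int_0^t exp(-theta (t-s)) dB_s for any initial x_0. The Itô integral has variance (by the Itô isometry) sigma^2 * int_0^t exp(-2 theta (t - s)) ds = sigma^2 * (1 - exp(-2 theta t)) / (2 theta), independent of x_0.
With theta = 4/5, sigma = 5/4:
  Var(X_t) = (5/4)^2 * (1 - exp(-2*4/5 t)) / (2 * 4/5) = 125/128 - 125*exp(-8*t/5)/128.
As t -> infinity, exp(-2*4/5 t) -> 0, so the stationary variance is sigma^2 / (2 theta) = 125/128.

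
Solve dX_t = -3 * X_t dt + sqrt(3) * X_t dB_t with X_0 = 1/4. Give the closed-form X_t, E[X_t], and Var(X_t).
X_t = 1/4 * exp((-9/2) t + (sqrt(3)) B_t); E[X_t] = exp(-3*t)/4; Var(X_t) = (exp(3*t) - 1)*exp(-6*t)/16

For GBM dX = mu X dt + sigma X dB with X_0 = x_0, apply Itô to Y = log X: dY = (mu - sigma^2/2) dt + sigma dB, so Y_t = log(x_0) + (mu - sigma^2/2) t + sigma B_t and hence X_t = x_0 * exp((mu - sigma^2/2) t + sigma B_t).
With mu = -3, sigma = sqrt(3), x_0 = 1/4, this gives:
  X_t = 1/4 * exp((-9/2) * t + (sqrt(3)) * B_t).
Since sigma*B_t ~ Normal(0, sigma^2 t), E[exp(sigma*B_t)] = exp(sigma^2 t / 2); so E[X_t] = x_0 * exp((mu - sigma^2/2) t) * exp(sigma^2 t / 2) = x_0 * exp(mu t) = exp(-3*t)/4.
Var(X_t) = E[X_t^2] - (E[X_t])^2 = x_0^2 * exp(2 mu t) * (exp(sigma^2 t) - 1) = (exp(3*t) - 1)*exp(-6*t)/16.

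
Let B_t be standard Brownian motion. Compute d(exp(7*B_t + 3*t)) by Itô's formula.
d(exp(7*B_t + 3*t)) = (55*exp(7*B_t + 3*t)/2) dt + (7*exp(7*B_t + 3*t)) dB_t

Itô's formula for f(t, x): d f(t, B_t) = (f_t + (1/2) f_xx) dt + f_x dB_t. Compute partials of f(t, x) = exp(3*t + 7*x):
  f_t(t,x)  = 3*exp(3*t + 7*x)
  f_x(t,x)  = 7*exp(3*t + 7*x)
  f_xx(t,x) = 49*exp(3*t + 7*x)
Assemble drift = f_t + (1/2) f_xx = 55*exp(3*t + 7*x)/2 and diffusion = f_x = 7*exp(3*t + 7*x). Substituting x = B_t:
  d(exp(7*B_t + 3*t)) = (55*exp(7*B_t + 3*t)/2) dt + (7*exp(7*B_t + 3*t)) dB_t.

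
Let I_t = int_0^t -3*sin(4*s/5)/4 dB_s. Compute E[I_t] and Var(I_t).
E[I_t] = 0; Var(I_t) = 9*t/32 - 45*sin(4*t/5)*cos(4*t/5)/128

The Itô integral of a deterministic integrand f(s) has mean 0 because each increment f(s) * (B_{s+ds} - B_s) has mean 0. By the Itô isometry:
  Var( int_0^t f(s) dB_s ) = E[ (int_0^t f(s) dB_s)^2 ] = int_0^t f(s)^2 ds.
Here f(s) = -3*sin(4*s/5)/4, so f(s)^2 = 9*sin(4*s/5)^2/16. Integrate:
  int_0^t (9*sin(4*s/5)^2/16) ds = 9*t/32 - 45*sin(4*t/5)*cos(4*t/5)/128.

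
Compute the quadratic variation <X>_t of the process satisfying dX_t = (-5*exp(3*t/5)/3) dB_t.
<X>_t = 125*exp(6*t/5)/54 - 125/54

For an Itô process dX_t = a(t) dt + b(t) dB_t, the quadratic variation is <X>_t = int_0^t b(s)^2 ds (the drift term does not contribute). Here b(s) = -5*exp(3*s/5)/3, so
  b(s)^2 = 25*exp(6*s/5)/9.
Integrating from 0 to t:
  <X>_t = int_0^t (25*exp(6*s/5)/9) ds = 125*exp(6*t/5)/54 - 125/54.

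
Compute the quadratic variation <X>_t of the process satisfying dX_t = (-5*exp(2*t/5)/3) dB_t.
<X>_t = 125*exp(4*t/5)/36 - 125/36

For an Itô process dX_t = a(t) dt + b(t) dB_t, the quadratic variation is <X>_t = int_0^t b(s)^2 ds (the drift term does not contribute). Here b(s) = -5*exp(2*s/5)/3, so
  b(s)^2 = 25*exp(4*s/5)/9.
Integrating from 0 to t:
  <X>_t = int_0^t (25*exp(4*s/5)/9) ds = 125*exp(4*t/5)/36 - 125/36.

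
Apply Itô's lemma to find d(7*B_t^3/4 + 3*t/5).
d(7*B_t^3/4 + 3*t/5) = (21*B_t/4 + 3/5) dt + (21*B_t^2/4) dB_t

Itô's formula for f(t, x): d f(t, B_t) = (f_t + (1/2) f_xx) dt + f_x dB_t. Compute partials of f(t, x) = 3*t/5 + 7*x^3/4:
  f_t(t,x)  = 3/5
  f_x(t,x)  = 21*x^2/4
  f_xx(t,x) = 21*x/2
Assemble drift = f_t + (1/2) f_xx = 21*x/4 + 3/5 and diffusion = f_x = 21*x^2/4. Substituting x = B_t:
  d(7*B_t^3/4 + 3*t/5) = (21*B_t/4 + 3/5) dt + (21*B_t^2/4) dB_t.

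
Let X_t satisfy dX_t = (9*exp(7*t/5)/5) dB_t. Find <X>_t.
<X>_t = 81*exp(14*t/5)/70 - 81/70

For an Itô process dX_t = a(t) dt + b(t) dB_t, the quadratic variation is <X>_t = int_0^t b(s)^2 ds (the drift term does not contribute). Here b(s) = 9*exp(7*s/5)/5, so
  b(s)^2 = 81*exp(14*s/5)/25.
Integrating from 0 to t:
  <X>_t = int_0^t (81*exp(14*s/5)/25) ds = 81*exp(14*t/5)/70 - 81/70.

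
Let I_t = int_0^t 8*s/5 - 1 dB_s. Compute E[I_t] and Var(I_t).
E[I_t] = 0; Var(I_t) = t*(64*t^2 - 120*t + 75)/75

The Itô integral of a deterministic integrand f(s) has mean 0 because each increment f(s) * (B_{s+ds} - B_s) has mean 0. By the Itô isometry:
  Var( int_0^t f(s) dB_s ) = E[ (int_0^t f(s) dB_s)^2 ] = int_0^t f(s)^2 ds.
Here f(s) = 8*s/5 - 1, so f(s)^2 = (8*s - 5)^2/25. Integrate:
  int_0^t ((8*s - 5)^2/25) ds = t*(64*t^2 - 120*t + 75)/75.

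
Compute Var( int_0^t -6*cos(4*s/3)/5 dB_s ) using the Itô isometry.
Var = 18*t/25 + 27*sin(4*t/3)*cos(4*t/3)/50

The Itô integral of a deterministic integrand f(s) has mean 0 because each increment f(s) * (B_{s+ds} - B_s) has mean 0. By the Itô isometry:
  Var( int_0^t f(s) dB_s ) = E[ (int_0^t f(s) dB_s)^2 ] = int_0^t f(s)^2 ds.
Here f(s) = -6*cos(4*s/3)/5, so f(s)^2 = 36*cos(4*s/3)^2/25. Integrate:
  int_0^t (36*cos(4*s/3)^2/25) ds = 18*t/25 + 27*sin(4*t/3)*cos(4*t/3)/50.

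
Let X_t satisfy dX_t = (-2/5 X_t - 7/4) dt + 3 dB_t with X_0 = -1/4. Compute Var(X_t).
Var(X_t) = 45/4 - 45*exp(-4*t/5)/4

The variance V(t) = Var(X_t) satisfies V'(t) = 2 a V(t) + c^2 with V(0) = 0 (drift coefficient is linear in X, diffusion is constant). With a = -2/5, c = 3, the solution is
  V(t) = (c^2 / (2 a)) * (exp(2 a t) - 1)
       = (3^2 / (2*(-2/5))) * (exp((-4/5) t) - 1)
       = 45/4 - 45*exp(-4*t/5)/4.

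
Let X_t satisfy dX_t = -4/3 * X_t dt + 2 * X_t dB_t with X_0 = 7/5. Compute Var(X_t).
Var(X_t) = (49*exp(4*t) - 49)*exp(-8*t/3)/25

For GBM dX = mu X dt + sigma X dB with X_0 = x_0, apply Itô to Y = log X: dY = (mu - sigma^2/2) dt + sigma dB, so Y_t = log(x_0) + (mu - sigma^2/2) t + sigma B_t and hence X_t = x_0 * exp((mu - sigma^2/2) t + sigma B_t).
With mu = -4/3, sigma = 2, x_0 = 7/5, this gives:
  X_t = 7/5 * exp((-10/3) * t + (2) * B_t).
Since sigma*B_t ~ Normal(0, sigma^2 t), E[exp(sigma*B_t)] = exp(sigma^2 t / 2); so E[X_t] = x_0 * exp((mu - sigma^2/2) t) * exp(sigma^2 t / 2) = x_0 * exp(mu t) = 7*exp(-4*t/3)/5.
Var(X_t) = E[X_t^2] - (E[X_t])^2 = x_0^2 * exp(2 mu t) * (exp(sigma^2 t) - 1) = (49*exp(4*t) - 49)*exp(-8*t/3)/25.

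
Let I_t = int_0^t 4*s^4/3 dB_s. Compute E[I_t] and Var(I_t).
E[I_t] = 0; Var(I_t) = 16*t^9/81

The Itô integral of a deterministic integrand f(s) has mean 0 because each increment f(s) * (B_{s+ds} - B_s) has mean 0. By the Itô isometry:
  Var( int_0^t f(s) dB_s ) = E[ (int_0^t f(s) dB_s)^2 ] = int_0^t f(s)^2 ds.
Here f(s) = 4*s^4/3, so f(s)^2 = 16*s^8/9. Integrate:
  int_0^t (16*s^8/9) ds = 16*t^9/81.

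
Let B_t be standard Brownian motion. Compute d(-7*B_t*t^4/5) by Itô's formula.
d(-7*B_t*t^4/5) = (-28*B_t*t^3/5) dt + (-7*t^4/5) dB_t

Itô's formula for f(t, x): d f(t, B_t) = (f_t + (1/2) f_xx) dt + f_x dB_t. Compute partials of f(t, x) = -7*t^4*x/5:
  f_t(t,x)  = -28*t^3*x/5
  f_x(t,x)  = -7*t^4/5
  f_xx(t,x) = 0
Assemble drift = f_t + (1/2) f_xx = -28*t^3*x/5 and diffusion = f_x = -7*t^4/5. Substituting x = B_t:
  d(-7*B_t*t^4/5) = (-28*B_t*t^3/5) dt + (-7*t^4/5) dB_t.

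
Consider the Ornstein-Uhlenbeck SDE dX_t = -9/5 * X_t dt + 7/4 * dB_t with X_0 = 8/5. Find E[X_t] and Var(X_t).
E[X_t] = 8*exp(-9*t/5)/5; Var(X_t) = 245/288 - 245*exp(-18*t/5)/288

The OU SDE dX = -theta X dt + sigma dB admits the integrating factor exp(theta t): d(exp(theta t) X_t) = sigma exp(theta t) dB_t. Integrating from 0 to t:
  X_t = x_0 * exp(-theta t) + sigma * int_0^t exp(-theta (t-s)) dB_s.
The Itô integral has mean 0 and (by the Itô isometry) variance sigma^2 * int_0^t exp(-2 theta (t - s)) ds = sigma^2 * (1 - exp(-2 theta t)) / (2 theta).
With theta = 9/5, sigma = 7/4, x_0 = 8/5:
  E[X_t] = 8/5 * exp(-9/5 t) = 8*exp(-9*t/5)/5
  Var(X_t) = (7/4)^2 * (1 - exp(-2*9/5 t)) / (2 * 9/5) = 245/288 - 245*exp(-18*t/5)/288.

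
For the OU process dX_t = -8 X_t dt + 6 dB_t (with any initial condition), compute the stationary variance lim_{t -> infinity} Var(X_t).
lim Var(X_t) = 9/4

The OU SDE dX = -theta X dt + sigma dB admits the integrating factor exp(theta t): d(exp(theta t) X_t) = sigma exp(theta t) dB_t. Integrating from 0 to t gives X_t = x_0 * exp(-theta t) + sigma * int_0^t exp(-theta (t-s)) dB_s for any initial x_0. The Itô integral has variance (by the Itô isometry) sigma^2 * int_0^t exp(-2 theta (t - s)) ds = sigma^2 * (1 - exp(-2 theta t)) / (2 theta), independent of x_0.
With theta = 8, sigma = 6:
  Var(X_t) = (6)^2 * (1 - exp(-2*8 t)) / (2 * 8) = 9/4 - 9*exp(-16*t)/4.
As t -> infinity, exp(-2*8 t) -> 0, so the stationary variance is sigma^2 / (2 theta) = 9/4.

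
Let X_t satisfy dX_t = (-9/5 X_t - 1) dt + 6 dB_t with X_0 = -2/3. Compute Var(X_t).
Var(X_t) = 10 - 10*exp(-18*t/5)

The variance V(t) = Var(X_t) satisfies V'(t) = 2 a V(t) + c^2 with V(0) = 0 (drift coefficient is linear in X, diffusion is constant). With a = -9/5, c = 6, the solution is
  V(t) = (c^2 / (2 a)) * (exp(2 a t) - 1)
       = (6^2 / (2*(-9/5))) * (exp((-18/5) t) - 1)
       = 10 - 10*exp(-18*t/5).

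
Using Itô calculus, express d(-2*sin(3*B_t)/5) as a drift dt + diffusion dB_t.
d(-2*sin(3*B_t)/5) = (9*sin(3*B_t)/5) dt + (-6*cos(3*B_t)/5) dB_t

Itô's formula for f(B_t) gives d f(B_t) = f'(B_t) dB_t + (1/2) f''(B_t) dt. Compute derivatives of f(x) = -2*sin(3*x)/5:
  f'(x)  = -6*cos(3*x)/5
  f''(x) = 18*sin(3*x)/5
Substitute x = B_t and multiply the f'' term by 1/2:
  drift     = (1/2) * (18*sin(3*x)/5) evaluated at B_t = 9*sin(3*B_t)/5
  diffusion = (-6*cos(3*x)/5) evaluated at B_t = -6*cos(3*B_t)/5
Therefore d(-2*sin(3*B_t)/5) = (9*sin(3*B_t)/5) dt + (-6*cos(3*B_t)/5) dB_t.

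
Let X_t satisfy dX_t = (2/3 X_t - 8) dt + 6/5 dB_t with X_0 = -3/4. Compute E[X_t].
E[X_t] = 12 - 51*exp(2*t/3)/4

Taking expectations and using E[dB_t] = 0, the mean m(t) = E[X_t] satisfies the ODE m'(t) = a m(t) + b with m(0) = x_0. With a = 2/3, b = -8, x_0 = -3/4, the solution is
  m(t) = x_0 * exp(a t) + (b/a) * (exp(a t) - 1)
       = (-3/4) * exp((2/3) t) + ((-8)/(2/3)) * (exp((2/3) t) - 1)
       = 12 - 51*exp(2*t/3)/4.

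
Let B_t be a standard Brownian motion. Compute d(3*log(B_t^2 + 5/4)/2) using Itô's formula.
d(3*log(B_t^2 + 5/4)/2) = (6*(5 - 4*B_t^2)/(4*B_t^2 + 5)^2) dt + (12*B_t/(4*B_t^2 + 5)) dB_t

Itô's formula for f(B_t) gives d f(B_t) = f'(B_t) dB_t + (1/2) f''(B_t) dt. Compute derivatives of f(x) = 3*log(x^2 + 5/4)/2:
  f'(x)  = 12*x/(4*x^2 + 5)
  f''(x) = 12*(5 - 4*x^2)/(4*x^2 + 5)^2
Substitute x = B_t and multiply the f'' term by 1/2:
  drift     = (1/2) * (12*(5 - 4*x^2)/(4*x^2 + 5)^2) evaluated at B_t = 6*(5 - 4*B_t^2)/(4*B_t^2 + 5)^2
  diffusion = (12*x/(4*x^2 + 5)) evaluated at B_t = 12*B_t/(4*B_t^2 + 5)
Therefore d(3*log(B_t^2 + 5/4)/2) = (6*(5 - 4*B_t^2)/(4*B_t^2 + 5)^2) dt + (12*B_t/(4*B_t^2 + 5)) dB_t.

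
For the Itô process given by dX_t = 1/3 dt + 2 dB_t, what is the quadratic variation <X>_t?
<X>_t = 4*t

For an Itô process dX_t = a(t) dt + b(t) dB_t, the quadratic variation is <X>_t = int_0^t b(s)^2 ds (the drift term does not contribute). Here b(s) = 2, so
  b(s)^2 = 4.
Integrating from 0 to t:
  <X>_t = int_0^t (4) ds = 4*t.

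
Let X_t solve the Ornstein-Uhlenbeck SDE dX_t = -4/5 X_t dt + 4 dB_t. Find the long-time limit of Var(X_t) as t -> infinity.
lim Var(X_t) = 10

The OU SDE dX = -theta X dt + sigma dB admits the integrating factor exp(theta t): d(exp(theta t) X_t) = sigma exp(theta t) dB_t. Integrating from 0 to t gives X_t = x_0 * exp(-theta t) + sigma * int_0^t exp(-theta (t-s)) dB_s for any initial x_0. The Itô integral has variance (by the Itô isometry) sigma^2 * int_0^t exp(-2 theta (t - s)) ds = sigma^2 * (1 - exp(-2 theta t)) / (2 theta), independent of x_0.
With theta = 4/5, sigma = 4:
  Var(X_t) = (4)^2 * (1 - exp(-2*4/5 t)) / (2 * 4/5) = 10 - 10*exp(-8*t/5).
As t -> infinity, exp(-2*4/5 t) -> 0, so the stationary variance is sigma^2 / (2 theta) = 10.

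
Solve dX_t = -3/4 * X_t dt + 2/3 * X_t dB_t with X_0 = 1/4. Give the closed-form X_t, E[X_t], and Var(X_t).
X_t = 1/4 * exp((-35/36) t + (2/3) B_t); E[X_t] = exp(-3*t/4)/4; Var(X_t) = (exp(4*t/9) - 1)*exp(-3*t/2)/16

For GBM dX = mu X dt + sigma X dB with X_0 = x_0, apply Itô to Y = log X: dY = (mu - sigma^2/2) dt + sigma dB, so Y_t = log(x_0) + (mu - sigma^2/2) t + sigma B_t and hence X_t = x_0 * exp((mu - sigma^2/2) t + sigma B_t).
With mu = -3/4, sigma = 2/3, x_0 = 1/4, this gives:
  X_t = 1/4 * exp((-35/36) * t + (2/3) * B_t).
Since sigma*B_t ~ Normal(0, sigma^2 t), E[exp(sigma*B_t)] = exp(sigma^2 t / 2); so E[X_t] = x_0 * exp((mu - sigma^2/2) t) * exp(sigma^2 t / 2) = x_0 * exp(mu t) = exp(-3*t/4)/4.
Var(X_t) = E[X_t^2] - (E[X_t])^2 = x_0^2 * exp(2 mu t) * (exp(sigma^2 t) - 1) = (exp(4*t/9) - 1)*exp(-3*t/2)/16.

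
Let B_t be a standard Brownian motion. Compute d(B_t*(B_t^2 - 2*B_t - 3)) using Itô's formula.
d(B_t*(B_t^2 - 2*B_t - 3)) = (3*B_t - 2) dt + (3*B_t^2 - 4*B_t - 3) dB_t

Itô's formula for f(B_t) gives d f(B_t) = f'(B_t) dB_t + (1/2) f''(B_t) dt. Compute derivatives of f(x) = x*(x^2 - 2*x - 3):
  f'(x)  = 3*x^2 - 4*x - 3
  f''(x) = 6*x - 4
Substitute x = B_t and multiply the f'' term by 1/2:
  drift     = (1/2) * (6*x - 4) evaluated at B_t = 3*B_t - 2
  diffusion = (3*x^2 - 4*x - 3) evaluated at B_t = 3*B_t^2 - 4*B_t - 3
Therefore d(B_t*(B_t^2 - 2*B_t - 3)) = (3*B_t - 2) dt + (3*B_t^2 - 4*B_t - 3) dB_t.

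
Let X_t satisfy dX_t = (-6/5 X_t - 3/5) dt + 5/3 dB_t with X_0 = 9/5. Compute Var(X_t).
Var(X_t) = 125/108 - 125*exp(-12*t/5)/108

The variance V(t) = Var(X_t) satisfies V'(t) = 2 a V(t) + c^2 with V(0) = 0 (drift coefficient is linear in X, diffusion is constant). With a = -6/5, c = 5/3, the solution is
  V(t) = (c^2 / (2 a)) * (exp(2 a t) - 1)
       = ((5/3)^2 / (2*(-6/5))) * (exp((-12/5) t) - 1)
       = 125/108 - 125*exp(-12*t/5)/108.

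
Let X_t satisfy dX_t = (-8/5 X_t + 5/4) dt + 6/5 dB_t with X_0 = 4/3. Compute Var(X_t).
Var(X_t) = 9/20 - 9*exp(-16*t/5)/20

The variance V(t) = Var(X_t) satisfies V'(t) = 2 a V(t) + c^2 with V(0) = 0 (drift coefficient is linear in X, diffusion is constant). With a = -8/5, c = 6/5, the solution is
  V(t) = (c^2 / (2 a)) * (exp(2 a t) - 1)
       = ((6/5)^2 / (2*(-8/5))) * (exp((-16/5) t) - 1)
       = 9/20 - 9*exp(-16*t/5)/20.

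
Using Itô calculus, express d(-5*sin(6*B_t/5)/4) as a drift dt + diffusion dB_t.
d(-5*sin(6*B_t/5)/4) = (9*sin(6*B_t/5)/10) dt + (-3*cos(6*B_t/5)/2) dB_t

Itô's formula for f(B_t) gives d f(B_t) = f'(B_t) dB_t + (1/2) f''(B_t) dt. Compute derivatives of f(x) = -5*sin(6*x/5)/4:
  f'(x)  = -3*cos(6*x/5)/2
  f''(x) = 9*sin(6*x/5)/5
Substitute x = B_t and multiply the f'' term by 1/2:
  drift     = (1/2) * (9*sin(6*x/5)/5) evaluated at B_t = 9*sin(6*B_t/5)/10
  diffusion = (-3*cos(6*x/5)/2) evaluated at B_t = -3*cos(6*B_t/5)/2
Therefore d(-5*sin(6*B_t/5)/4) = (9*sin(6*B_t/5)/10) dt + (-3*cos(6*B_t/5)/2) dB_t.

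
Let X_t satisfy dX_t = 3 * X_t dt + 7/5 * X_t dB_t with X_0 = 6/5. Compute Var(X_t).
Var(X_t) = 36*(exp(49*t/25) - 1)*exp(6*t)/25

For GBM dX = mu X dt + sigma X dB with X_0 = x_0, apply Itô to Y = log X: dY = (mu - sigma^2/2) dt + sigma dB, so Y_t = log(x_0) + (mu - sigma^2/2) t + sigma B_t and hence X_t = x_0 * exp((mu - sigma^2/2) t + sigma B_t).
With mu = 3, sigma = 7/5, x_0 = 6/5, this gives:
  X_t = 6/5 * exp((101/50) * t + (7/5) * B_t).
Since sigma*B_t ~ Normal(0, sigma^2 t), E[exp(sigma*B_t)] = exp(sigma^2 t / 2); so E[X_t] = x_0 * exp((mu - sigma^2/2) t) * exp(sigma^2 t / 2) = x_0 * exp(mu t) = 6*exp(3*t)/5.
Var(X_t) = E[X_t^2] - (E[X_t])^2 = x_0^2 * exp(2 mu t) * (exp(sigma^2 t) - 1) = 36*(exp(49*t/25) - 1)*exp(6*t)/25.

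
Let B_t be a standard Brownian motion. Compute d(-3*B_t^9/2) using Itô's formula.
d(-3*B_t^9/2) = (-54*B_t^7) dt + (-27*B_t^8/2) dB_t

Itô's formula for f(B_t) gives d f(B_t) = f'(B_t) dB_t + (1/2) f''(B_t) dt. Compute derivatives of f(x) = -3*x^9/2:
  f'(x)  = -27*x^8/2
  f''(x) = -108*x^7
Substitute x = B_t and multiply the f'' term by 1/2:
  drift     = (1/2) * (-108*x^7) evaluated at B_t = -54*B_t^7
  diffusion = (-27*x^8/2) evaluated at B_t = -27*B_t^8/2
Therefore d(-3*B_t^9/2) = (-54*B_t^7) dt + (-27*B_t^8/2) dB_t.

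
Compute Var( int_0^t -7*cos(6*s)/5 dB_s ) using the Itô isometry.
Var = 49*t/50 + 49*sin(12*t)/600

The Itô integral of a deterministic integrand f(s) has mean 0 because each increment f(s) * (B_{s+ds} - B_s) has mean 0. By the Itô isometry:
  Var( int_0^t f(s) dB_s ) = E[ (int_0^t f(s) dB_s)^2 ] = int_0^t f(s)^2 ds.
Here f(s) = -7*cos(6*s)/5, so f(s)^2 = 49*cos(6*s)^2/25. Integrate:
  int_0^t (49*cos(6*s)^2/25) ds = 49*t/50 + 49*sin(12*t)/600.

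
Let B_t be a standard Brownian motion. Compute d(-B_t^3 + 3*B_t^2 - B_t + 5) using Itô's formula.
d(-B_t^3 + 3*B_t^2 - B_t + 5) = (3 - 3*B_t) dt + (-3*B_t^2 + 6*B_t - 1) dB_t

Itô's formula for f(B_t) gives d f(B_t) = f'(B_t) dB_t + (1/2) f''(B_t) dt. Compute derivatives of f(x) = -x^3 + 3*x^2 - x + 5:
  f'(x)  = -3*x^2 + 6*x - 1
  f''(x) = 6 - 6*x
Substitute x = B_t and multiply the f'' term by 1/2:
  drift     = (1/2) * (6 - 6*x) evaluated at B_t = 3 - 3*B_t
  diffusion = (-3*x^2 + 6*x - 1) evaluated at B_t = -3*B_t^2 + 6*B_t - 1
Therefore d(-B_t^3 + 3*B_t^2 - B_t + 5) = (3 - 3*B_t) dt + (-3*B_t^2 + 6*B_t - 1) dB_t.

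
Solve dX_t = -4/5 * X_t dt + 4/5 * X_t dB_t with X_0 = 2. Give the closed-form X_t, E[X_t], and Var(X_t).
X_t = 2 * exp((-28/25) t + (4/5) B_t); E[X_t] = 2*exp(-4*t/5); Var(X_t) = (4*exp(16*t/25) - 4)*exp(-8*t/5)

For GBM dX = mu X dt + sigma X dB with X_0 = x_0, apply Itô to Y = log X: dY = (mu - sigma^2/2) dt + sigma dB, so Y_t = log(x_0) + (mu - sigma^2/2) t + sigma B_t and hence X_t = x_0 * exp((mu - sigma^2/2) t + sigma B_t).
With mu = -4/5, sigma = 4/5, x_0 = 2, this gives:
  X_t = 2 * exp((-28/25) * t + (4/5) * B_t).
Since sigma*B_t ~ Normal(0, sigma^2 t), E[exp(sigma*B_t)] = exp(sigma^2 t / 2); so E[X_t] = x_0 * exp((mu - sigma^2/2) t) * exp(sigma^2 t / 2) = x_0 * exp(mu t) = 2*exp(-4*t/5).
Var(X_t) = E[X_t^2] - (E[X_t])^2 = x_0^2 * exp(2 mu t) * (exp(sigma^2 t) - 1) = (4*exp(16*t/25) - 4)*exp(-8*t/5).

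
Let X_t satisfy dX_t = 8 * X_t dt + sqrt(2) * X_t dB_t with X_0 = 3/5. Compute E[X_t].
E[X_t] = 3*exp(8*t)/5

For GBM dX = mu X dt + sigma X dB with X_0 = x_0, apply Itô to Y = log X: dY = (mu - sigma^2/2) dt + sigma dB, so Y_t = log(x_0) + (mu - sigma^2/2) t + sigma B_t and hence X_t = x_0 * exp((mu - sigma^2/2) t + sigma B_t).
With mu = 8, sigma = sqrt(2), x_0 = 3/5, this gives:
  X_t = 3/5 * exp((7) * t + (sqrt(2)) * B_t).
Since sigma*B_t ~ Normal(0, sigma^2 t), E[exp(sigma*B_t)] = exp(sigma^2 t / 2); so E[X_t] = x_0 * exp((mu - sigma^2/2) t) * exp(sigma^2 t / 2) = x_0 * exp(mu t) = 3*exp(8*t)/5.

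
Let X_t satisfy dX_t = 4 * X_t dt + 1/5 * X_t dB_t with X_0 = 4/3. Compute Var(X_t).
Var(X_t) = 16*(exp(t/25) - 1)*exp(8*t)/9

For GBM dX = mu X dt + sigma X dB with X_0 = x_0, apply Itô to Y = log X: dY = (mu - sigma^2/2) dt + sigma dB, so Y_t = log(x_0) + (mu - sigma^2/2) t + sigma B_t and hence X_t = x_0 * exp((mu - sigma^2/2) t + sigma B_t).
With mu = 4, sigma = 1/5, x_0 = 4/3, this gives:
  X_t = 4/3 * exp((199/50) * t + (1/5) * B_t).
Since sigma*B_t ~ Normal(0, sigma^2 t), E[exp(sigma*B_t)] = exp(sigma^2 t / 2); so E[X_t] = x_0 * exp((mu - sigma^2/2) t) * exp(sigma^2 t / 2) = x_0 * exp(mu t) = 4*exp(4*t)/3.
Var(X_t) = E[X_t^2] - (E[X_t])^2 = x_0^2 * exp(2 mu t) * (exp(sigma^2 t) - 1) = 16*(exp(t/25) - 1)*exp(8*t)/9.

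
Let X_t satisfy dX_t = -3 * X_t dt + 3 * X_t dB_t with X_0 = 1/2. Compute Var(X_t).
Var(X_t) = (exp(9*t) - 1)*exp(-6*t)/4

For GBM dX = mu X dt + sigma X dB with X_0 = x_0, apply Itô to Y = log X: dY = (mu - sigma^2/2) dt + sigma dB, so Y_t = log(x_0) + (mu - sigma^2/2) t + sigma B_t and hence X_t = x_0 * exp((mu - sigma^2/2) t + sigma B_t).
With mu = -3, sigma = 3, x_0 = 1/2, this gives:
  X_t = 1/2 * exp((-15/2) * t + (3) * B_t).
Since sigma*B_t ~ Normal(0, sigma^2 t), E[exp(sigma*B_t)] = exp(sigma^2 t / 2); so E[X_t] = x_0 * exp((mu - sigma^2/2) t) * exp(sigma^2 t / 2) = x_0 * exp(mu t) = exp(-3*t)/2.
Var(X_t) = E[X_t^2] - (E[X_t])^2 = x_0^2 * exp(2 mu t) * (exp(sigma^2 t) - 1) = (exp(9*t) - 1)*exp(-6*t)/4.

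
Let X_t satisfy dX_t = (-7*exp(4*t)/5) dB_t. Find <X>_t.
<X>_t = 49*exp(8*t)/200 - 49/200

For an Itô process dX_t = a(t) dt + b(t) dB_t, the quadratic variation is <X>_t = int_0^t b(s)^2 ds (the drift term does not contribute). Here b(s) = -7*exp(4*s)/5, so
  b(s)^2 = 49*exp(8*s)/25.
Integrating from 0 to t:
  <X>_t = int_0^t (49*exp(8*s)/25) ds = 49*exp(8*t)/200 - 49/200.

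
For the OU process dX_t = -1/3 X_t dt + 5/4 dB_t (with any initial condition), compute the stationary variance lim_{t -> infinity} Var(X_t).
lim Var(X_t) = 75/32

The OU SDE dX = -theta X dt + sigma dB admits the integrating factor exp(theta t): d(exp(theta t) X_t) = sigma exp(theta t) dB_t. Integrating from 0 to t gives X_t = x_0 * exp(-theta t) + sigma * int_0^t exp(-theta (t-s)) dB_s for any initial x_0. The Itô integral has variance (by the Itô isometry) sigma^2 * int_0^t exp(-2 theta (t - s)) ds = sigma^2 * (1 - exp(-2 theta t)) / (2 theta), independent of x_0.
With theta = 1/3, sigma = 5/4:
  Var(X_t) = (5/4)^2 * (1 - exp(-2*1/3 t)) / (2 * 1/3) = 75/32 - 75*exp(-2*t/3)/32.
As t -> infinity, exp(-2*1/3 t) -> 0, so the stationary variance is sigma^2 / (2 theta) = 75/32.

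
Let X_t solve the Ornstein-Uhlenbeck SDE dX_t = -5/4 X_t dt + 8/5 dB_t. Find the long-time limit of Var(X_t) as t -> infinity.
lim Var(X_t) = 128/125

The OU SDE dX = -theta X dt + sigma dB admits the integrating factor exp(theta t): d(exp(theta t) X_t) = sigma exp(theta t) dB_t. Integrating from 0 to t gives X_t = x_0 * exp(-theta t) + sigma * int_0^t exp(-theta (t-s)) dB_s for any initial x_0. The Itô integral has variance (by the Itô isometry) sigma^2 * int_0^t exp(-2 theta (t - s)) ds = sigma^2 * (1 - exp(-2 theta t)) / (2 theta), independent of x_0.
With theta = 5/4, sigma = 8/5:
  Var(X_t) = (8/5)^2 * (1 - exp(-2*5/4 t)) / (2 * 5/4) = 128/125 - 128*exp(-5*t/2)/125.
As t -> infinity, exp(-2*5/4 t) -> 0, so the stationary variance is sigma^2 / (2 theta) = 128/125.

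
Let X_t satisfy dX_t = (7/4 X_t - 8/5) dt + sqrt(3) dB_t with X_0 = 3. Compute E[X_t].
E[X_t] = 73*exp(7*t/4)/35 + 32/35

Taking expectations and using E[dB_t] = 0, the mean m(t) = E[X_t] satisfies the ODE m'(t) = a m(t) + b with m(0) = x_0. With a = 7/4, b = -8/5, x_0 = 3, the solution is
  m(t) = x_0 * exp(a t) + (b/a) * (exp(a t) - 1)
       = 3 * exp((7/4) t) + ((-8/5)/(7/4)) * (exp((7/4) t) - 1)
       = 73*exp(7*t/4)/35 + 32/35.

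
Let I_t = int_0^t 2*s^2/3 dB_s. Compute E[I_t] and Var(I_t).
E[I_t] = 0; Var(I_t) = 4*t^5/45

The Itô integral of a deterministic integrand f(s) has mean 0 because each increment f(s) * (B_{s+ds} - B_s) has mean 0. By the Itô isometry:
  Var( int_0^t f(s) dB_s ) = E[ (int_0^t f(s) dB_s)^2 ] = int_0^t f(s)^2 ds.
Here f(s) = 2*s^2/3, so f(s)^2 = 4*s^4/9. Integrate:
  int_0^t (4*s^4/9) ds = 4*t^5/45.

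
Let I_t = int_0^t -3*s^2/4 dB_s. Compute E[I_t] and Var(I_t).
E[I_t] = 0; Var(I_t) = 9*t^5/80

The Itô integral of a deterministic integrand f(s) has mean 0 because each increment f(s) * (B_{s+ds} - B_s) has mean 0. By the Itô isometry:
  Var( int_0^t f(s) dB_s ) = E[ (int_0^t f(s) dB_s)^2 ] = int_0^t f(s)^2 ds.
Here f(s) = -3*s^2/4, so f(s)^2 = 9*s^4/16. Integrate:
  int_0^t (9*s^4/16) ds = 9*t^5/80.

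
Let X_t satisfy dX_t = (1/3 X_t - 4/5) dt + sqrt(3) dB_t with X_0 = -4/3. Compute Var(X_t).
Var(X_t) = 9*exp(2*t/3)/2 - 9/2

The variance V(t) = Var(X_t) satisfies V'(t) = 2 a V(t) + c^2 with V(0) = 0 (drift coefficient is linear in X, diffusion is constant). With a = 1/3, c = sqrt(3), the solution is
  V(t) = (c^2 / (2 a)) * (exp(2 a t) - 1)
       = (sqrt(3)^2 / (2*(1/3))) * (exp((2/3) t) - 1)
       = 9*exp(2*t/3)/2 - 9/2.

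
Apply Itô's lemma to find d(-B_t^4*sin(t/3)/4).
d(-B_t^4*sin(t/3)/4) = (-B_t^2*(B_t^2*cos(t/3) + 18*sin(t/3))/12) dt + (-B_t^3*sin(t/3)) dB_t

Itô's formula for f(t, x): d f(t, B_t) = (f_t + (1/2) f_xx) dt + f_x dB_t. Compute partials of f(t, x) = -x^4*sin(t/3)/4:
  f_t(t,x)  = -x^4*cos(t/3)/12
  f_x(t,x)  = -x^3*sin(t/3)
  f_xx(t,x) = -3*x^2*sin(t/3)
Assemble drift = f_t + (1/2) f_xx = -x^2*(x^2*cos(t/3) + 18*sin(t/3))/12 and diffusion = f_x = -x^3*sin(t/3). Substituting x = B_t:
  d(-B_t^4*sin(t/3)/4) = (-B_t^2*(B_t^2*cos(t/3) + 18*sin(t/3))/12) dt + (-B_t^3*sin(t/3)) dB_t.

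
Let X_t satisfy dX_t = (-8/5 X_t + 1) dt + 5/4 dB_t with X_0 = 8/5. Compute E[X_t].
E[X_t] = 5/8 + 39*exp(-8*t/5)/40

Taking expectations and using E[dB_t] = 0, the mean m(t) = E[X_t] satisfies the ODE m'(t) = a m(t) + b with m(0) = x_0. With a = -8/5, b = 1, x_0 = 8/5, the solution is
  m(t) = x_0 * exp(a t) + (b/a) * (exp(a t) - 1)
       = (8/5) * exp((-8/5) t) + (1/(-8/5)) * (exp((-8/5) t) - 1)
       = 5/8 + 39*exp(-8*t/5)/40.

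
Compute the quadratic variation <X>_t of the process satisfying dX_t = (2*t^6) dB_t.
<X>_t = 4*t^13/13

For an Itô process dX_t = a(t) dt + b(t) dB_t, the quadratic variation is <X>_t = int_0^t b(s)^2 ds (the drift term does not contribute). Here b(s) = 2*s^6, so
  b(s)^2 = 4*s^12.
Integrating from 0 to t:
  <X>_t = int_0^t (4*s^12) ds = 4*t^13/13.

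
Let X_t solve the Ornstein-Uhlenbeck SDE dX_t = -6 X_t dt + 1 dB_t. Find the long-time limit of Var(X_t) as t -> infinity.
lim Var(X_t) = 1/12

The OU SDE dX = -theta X dt + sigma dB admits the integrating factor exp(theta t): d(exp(theta t) X_t) = sigma exp(theta t) dB_t. Integrating from 0 to t gives X_t = x_0 * exp(-theta t) + sigma * int_0^t exp(-theta (t-s)) dB_s for any initial x_0. The Itô integral has variance (by the Itô isometry) sigma^2 * int_0^t exp(-2 theta (t - s)) ds = sigma^2 * (1 - exp(-2 theta t)) / (2 theta), independent of x_0.
With theta = 6, sigma = 1:
  Var(X_t) = (1)^2 * (1 - exp(-2*6 t)) / (2 * 6) = 1/12 - exp(-12*t)/12.
As t -> infinity, exp(-2*6 t) -> 0, so the stationary variance is sigma^2 / (2 theta) = 1/12.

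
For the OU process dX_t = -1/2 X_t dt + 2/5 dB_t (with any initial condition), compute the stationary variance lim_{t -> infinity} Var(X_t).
lim Var(X_t) = 4/25

The OU SDE dX = -theta X dt + sigma dB admits the integrating factor exp(theta t): d(exp(theta t) X_t) = sigma exp(theta t) dB_t. Integrating from 0 to t gives X_t = x_0 * exp(-theta t) + sigma * int_0^t exp(-theta (t-s)) dB_s for any initial x_0. The Itô integral has variance (by the Itô isometry) sigma^2 * int_0^t exp(-2 theta (t - s)) ds = sigma^2 * (1 - exp(-2 theta t)) / (2 theta), independent of x_0.
With theta = 1/2, sigma = 2/5:
  Var(X_t) = (2/5)^2 * (1 - exp(-2*1/2 t)) / (2 * 1/2) = 4/25 - 4*exp(-t)/25.
As t -> infinity, exp(-2*1/2 t) -> 0, so the stationary variance is sigma^2 / (2 theta) = 4/25.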